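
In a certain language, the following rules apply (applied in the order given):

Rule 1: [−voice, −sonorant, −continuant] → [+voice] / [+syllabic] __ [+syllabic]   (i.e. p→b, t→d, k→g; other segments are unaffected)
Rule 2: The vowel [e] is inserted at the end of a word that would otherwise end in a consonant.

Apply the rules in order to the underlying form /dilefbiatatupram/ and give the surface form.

dilefbiadaduprame

Rule 1 (intervocalic voicing): /t/ is a voiceless stop between vowels /a/ and /a/, so it voices to [d]. /t/ is a voiceless stop between vowels /a/ and /u/, so it voices to [d]. /dilefbiatatupram/ → dilefbiadadupram.
Rule 2 (final e-epenthesis): the form ends in the consonant /m/, so [e] is inserted word-finally. /dilefbiadadupram/ → dilefbiadaduprame.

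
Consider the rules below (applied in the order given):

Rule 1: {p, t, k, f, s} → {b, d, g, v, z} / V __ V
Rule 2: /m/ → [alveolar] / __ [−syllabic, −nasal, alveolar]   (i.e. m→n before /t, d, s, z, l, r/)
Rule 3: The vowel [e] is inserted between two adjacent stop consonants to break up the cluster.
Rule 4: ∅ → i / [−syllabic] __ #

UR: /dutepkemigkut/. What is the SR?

Rule 1 (intervocalic voicing): /t/ is a voiceless obstruent between vowels /u/ and /e/, so it voices to [d]. /dutepkemigkut/ → dudepkemigkut.
Rule 2 (nasal place assimilation): no segment meets the environment; /dudepkemigkut/ is unchanged.
Rule 3 (stop-cluster e-epenthesis): /p/ and /k/ form a stop–stop cluster, so [e] is inserted between them. /g/ and /k/ form a stop–stop cluster, so [e] is inserted between them. /dudepkemigkut/ → dudepekemigekut.
Rule 4 (final i-epenthesis): the form ends in the consonant /t/, so [i] is inserted word-finally. /dudepekemigekut/ → dudepekemigekuti.

dudepekemigekuti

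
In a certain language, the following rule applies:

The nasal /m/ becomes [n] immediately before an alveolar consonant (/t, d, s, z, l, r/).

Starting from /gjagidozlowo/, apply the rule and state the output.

gjagidozlowo

No segment of /gjagidozlowo/ meets the structural description of the rule, so the form surfaces unchanged.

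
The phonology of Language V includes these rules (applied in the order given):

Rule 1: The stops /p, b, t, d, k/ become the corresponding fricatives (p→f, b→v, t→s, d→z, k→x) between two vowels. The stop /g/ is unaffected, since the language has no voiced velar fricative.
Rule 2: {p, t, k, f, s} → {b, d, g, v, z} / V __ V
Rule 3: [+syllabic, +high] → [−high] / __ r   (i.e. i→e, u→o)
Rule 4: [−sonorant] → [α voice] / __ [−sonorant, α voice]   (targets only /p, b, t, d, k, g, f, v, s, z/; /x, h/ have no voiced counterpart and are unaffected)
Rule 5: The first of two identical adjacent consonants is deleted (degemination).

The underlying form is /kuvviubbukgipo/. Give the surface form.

Rule 1 (intervocalic spirantization): /p/ is a stop between vowels /i/ and /o/, so it spirantizes to the fricative [f]. /kuvviubbukgipo/ → kuvviubbukgifo.
Rule 2 (intervocalic voicing): /f/ is a voiceless obstruent between vowels /i/ and /o/, so it voices to [v]. /kuvviubbukgifo/ → kuvviubbukgivo.
Rule 3 (pre-rhotic lowering): no segment meets the environment; /kuvviubbukgivo/ is unchanged.
Rule 4 (regressive voicing assimilation): /k/ precedes the voiced obstruent /g/, so it voices to [g] by assimilation. /kuvviubbukgivo/ → kuvviubbuggivo.
Rule 5 (degemination): /vv/ is a geminate; the first /v/ deletes. /bb/ is a geminate; the first /b/ deletes. /gg/ is a geminate; the first /g/ deletes. /kuvviubbuggivo/ → kuviubugivo.

kuviubugivo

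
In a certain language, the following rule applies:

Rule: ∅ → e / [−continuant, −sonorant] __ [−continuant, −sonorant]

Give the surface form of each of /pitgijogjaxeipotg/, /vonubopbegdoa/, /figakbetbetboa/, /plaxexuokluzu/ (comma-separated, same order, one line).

pitegijogjaxeipoteg, vonubopebegedoa, figakebetebeteboa, plaxexuokluzu

/pitgijogjaxeipotg/: /t/ and /g/ form a stop–stop cluster, so [e] is inserted between them. /t/ and /g/ form a stop–stop cluster, so [e] is inserted between them. → [pitegijogjaxeipoteg].
/vonubopbegdoa/: /p/ and /b/ form a stop–stop cluster, so [e] is inserted between them. /g/ and /d/ form a stop–stop cluster, so [e] is inserted between them. → [vonubopebegedoa].
/figakbetbetboa/: /k/ and /b/ form a stop–stop cluster, so [e] is inserted between them. /t/ and /b/ form a stop–stop cluster, so [e] is inserted between them. /t/ and /b/ form a stop–stop cluster, so [e] is inserted between them. → [figakebetebeteboa].
/plaxexuokluzu/: the rule's environment is not met; surfaces unchanged as [plaxexuokluzu].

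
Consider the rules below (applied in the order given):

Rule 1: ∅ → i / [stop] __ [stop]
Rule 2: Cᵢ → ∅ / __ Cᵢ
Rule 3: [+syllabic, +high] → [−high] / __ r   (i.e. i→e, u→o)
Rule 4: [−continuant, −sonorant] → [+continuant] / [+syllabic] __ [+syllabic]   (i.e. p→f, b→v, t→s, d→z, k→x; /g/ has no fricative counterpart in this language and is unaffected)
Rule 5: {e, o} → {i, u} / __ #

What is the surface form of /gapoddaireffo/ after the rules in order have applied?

gafozizaerefu

Rule 1 (stop-cluster i-epenthesis): /d/ and /d/ form a stop–stop cluster, so [i] is inserted between them. /gapoddaireffo/ → gapodidaireffo.
Rule 2 (degemination): /ff/ is a geminate; the first /f/ deletes. /gapodidaireffo/ → gapodidairefo.
Rule 3 (pre-rhotic lowering): /i/ is a high vowel immediately before /r/, so it lowers to [e]. /gapodidairefo/ → gapodidaerefo.
Rule 4 (intervocalic spirantization): /p/ is a stop between vowels /a/ and /o/, so it spirantizes to the fricative [f]. /d/ is a stop between vowels /o/ and /i/, so it spirantizes to the fricative [z]. /d/ is a stop between vowels /i/ and /a/, so it spirantizes to the fricative [z]. /gapodidaerefo/ → gafozizaerefo.
Rule 5 (final vowel raising): /o/ is a mid vowel in word-final position, so it raises to [u]. /gafozizaerefo/ → gafozizaerefu.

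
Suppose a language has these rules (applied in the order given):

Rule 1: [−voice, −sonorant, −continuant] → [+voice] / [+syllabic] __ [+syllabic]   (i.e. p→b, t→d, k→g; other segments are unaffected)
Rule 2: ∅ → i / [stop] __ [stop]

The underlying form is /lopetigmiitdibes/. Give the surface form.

lobedigmiitidibes

Rule 1 (intervocalic voicing): /p/ is a voiceless stop between vowels /o/ and /e/, so it voices to [b]. /t/ is a voiceless stop between vowels /e/ and /i/, so it voices to [d]. /lopetigmiitdibes/ → lobedigmiitdibes.
Rule 2 (stop-cluster i-epenthesis): /t/ and /d/ form a stop–stop cluster, so [i] is inserted between them. /lobedigmiitdibes/ → lobedigmiitidibes.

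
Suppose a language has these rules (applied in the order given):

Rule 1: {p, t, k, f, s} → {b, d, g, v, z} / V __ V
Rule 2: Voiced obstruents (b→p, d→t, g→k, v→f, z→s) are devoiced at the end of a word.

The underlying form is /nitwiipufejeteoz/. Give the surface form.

Rule 1 (intervocalic voicing): /p/ is a voiceless obstruent between vowels /i/ and /u/, so it voices to [b]. /f/ is a voiceless obstruent between vowels /u/ and /e/, so it voices to [v]. /t/ is a voiceless obstruent between vowels /e/ and /e/, so it voices to [d]. /nitwiipufejeteoz/ → nitwiibuvejedeoz.
Rule 2 (final devoicing): /z/ is a voiced obstruent in word-final position, so it devoices to [s]. /nitwiibuvejedeoz/ → nitwiibuvejedeos.

nitwiibuvejedeos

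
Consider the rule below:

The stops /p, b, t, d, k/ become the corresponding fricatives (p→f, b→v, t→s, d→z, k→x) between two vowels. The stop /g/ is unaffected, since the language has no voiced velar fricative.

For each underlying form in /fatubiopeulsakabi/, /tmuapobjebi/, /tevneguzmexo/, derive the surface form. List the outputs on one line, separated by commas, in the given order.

fasuviofeulsaxavi, tmuafobjevi, tevneguzmexo

/fatubiopeulsakabi/: /t/ is a stop between vowels /a/ and /u/, so it spirantizes to the fricative [s]. /b/ is a stop between vowels /u/ and /i/, so it spirantizes to the fricative [v]. /p/ is a stop between vowels /o/ and /e/, so it spirantizes to the fricative [f]. /k/ is a stop between vowels /a/ and /a/, so it spirantizes to the fricative [x]. /b/ is a stop between vowels /a/ and /i/, so it spirantizes to the fricative [v]. → [fasuviofeulsaxavi].
/tmuapobjebi/: /p/ is a stop between vowels /a/ and /o/, so it spirantizes to the fricative [f]. /b/ is a stop between vowels /e/ and /i/, so it spirantizes to the fricative [v]. → [tmuafobjevi].
/tevneguzmexo/: the rule's environment is not met; surfaces unchanged as [tevneguzmexo].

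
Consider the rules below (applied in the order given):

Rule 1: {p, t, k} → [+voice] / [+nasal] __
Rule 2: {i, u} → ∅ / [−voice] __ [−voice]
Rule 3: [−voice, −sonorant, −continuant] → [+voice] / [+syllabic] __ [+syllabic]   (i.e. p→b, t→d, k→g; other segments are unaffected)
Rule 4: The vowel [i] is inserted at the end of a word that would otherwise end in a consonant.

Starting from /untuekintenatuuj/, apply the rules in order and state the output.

Rule 1 (post-nasal voicing): /t/ is a voiceless stop immediately after the nasal /n/, so it voices to [d]. /t/ is a voiceless stop immediately after the nasal /n/, so it voices to [d]. /untuekintenatuuj/ → unduekindenatuuj.
Rule 2 (high vowel syncope): no segment meets the environment; /unduekindenatuuj/ is unchanged.
Rule 3 (intervocalic voicing): /k/ is a voiceless stop between vowels /e/ and /i/, so it voices to [g]. /t/ is a voiceless stop between vowels /a/ and /u/, so it voices to [d]. /unduekindenatuuj/ → unduegindenaduuj.
Rule 4 (final i-epenthesis): the form ends in the consonant /j/, so [i] is inserted word-finally. /unduegindenaduuj/ → unduegindenaduuji.

unduegindenaduuji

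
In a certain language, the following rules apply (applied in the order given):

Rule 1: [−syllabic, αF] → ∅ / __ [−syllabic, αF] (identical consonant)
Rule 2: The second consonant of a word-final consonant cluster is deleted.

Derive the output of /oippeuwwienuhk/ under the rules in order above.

Rule 1 (degemination): /pp/ is a geminate; the first /p/ deletes. /ww/ is a geminate; the first /w/ deletes. /oippeuwwienuhk/ → oipeuwienuhk.
Rule 2 (final cluster simplification): /k/ is the second consonant of a word-final cluster /hk/, so it deletes. /oipeuwienuhk/ → oipeuwienuh.

oipeuwienuh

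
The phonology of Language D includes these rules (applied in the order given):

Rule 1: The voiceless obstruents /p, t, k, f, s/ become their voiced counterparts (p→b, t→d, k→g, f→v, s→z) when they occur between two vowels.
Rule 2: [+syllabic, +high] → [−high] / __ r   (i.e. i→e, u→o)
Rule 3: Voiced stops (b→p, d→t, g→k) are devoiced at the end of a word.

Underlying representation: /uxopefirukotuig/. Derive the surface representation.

uxobeverugoduik

Rule 1 (intervocalic voicing): /p/ is a voiceless obstruent between vowels /o/ and /e/, so it voices to [b]. /f/ is a voiceless obstruent between vowels /e/ and /i/, so it voices to [v]. /k/ is a voiceless obstruent between vowels /u/ and /o/, so it voices to [g]. /t/ is a voiceless obstruent between vowels /o/ and /u/, so it voices to [d]. /uxopefirukotuig/ → uxobevirugoduig.
Rule 2 (pre-rhotic lowering): /i/ is a high vowel immediately before /r/, so it lowers to [e]. /uxobevirugoduig/ → uxobeverugoduig.
Rule 3 (final devoicing): /g/ is a voiced stop in word-final position, so it devoices to [k]. /uxobeverugoduig/ → uxobeverugoduik.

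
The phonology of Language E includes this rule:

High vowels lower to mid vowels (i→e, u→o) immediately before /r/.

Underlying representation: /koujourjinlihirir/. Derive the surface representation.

/u/ is a high vowel immediately before /r/, so it lowers to [o].
/i/ is a high vowel immediately before /r/, so it lowers to [e].
/i/ is a high vowel immediately before /r/, so it lowers to [e].
Surface form: [koujoorjinliherer].

koujoorjinliherer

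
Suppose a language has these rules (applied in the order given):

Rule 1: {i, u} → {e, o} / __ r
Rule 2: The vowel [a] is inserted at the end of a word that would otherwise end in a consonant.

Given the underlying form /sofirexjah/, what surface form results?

soferexjaha

Rule 1 (pre-rhotic lowering): /i/ is a high vowel immediately before /r/, so it lowers to [e]. /sofirexjah/ → soferexjah.
Rule 2 (final a-epenthesis): the form ends in the consonant /h/, so [a] is inserted word-finally. /soferexjah/ → soferexjaha.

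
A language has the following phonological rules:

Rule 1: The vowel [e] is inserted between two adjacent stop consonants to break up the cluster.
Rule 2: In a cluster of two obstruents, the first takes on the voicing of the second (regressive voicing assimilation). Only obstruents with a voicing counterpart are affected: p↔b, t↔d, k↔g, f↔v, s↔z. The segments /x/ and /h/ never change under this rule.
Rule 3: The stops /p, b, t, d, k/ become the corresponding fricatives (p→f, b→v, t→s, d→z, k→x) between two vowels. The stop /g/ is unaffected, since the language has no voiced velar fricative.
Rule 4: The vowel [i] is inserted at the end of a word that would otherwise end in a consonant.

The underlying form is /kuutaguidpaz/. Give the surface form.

kuusaguizefazi

Rule 1 (stop-cluster e-epenthesis): /d/ and /p/ form a stop–stop cluster, so [e] is inserted between them. /kuutaguidpaz/ → kuutaguidepaz.
Rule 2 (regressive voicing assimilation): no segment meets the environment; /kuutaguidepaz/ is unchanged.
Rule 3 (intervocalic spirantization): /t/ is a stop between vowels /u/ and /a/, so it spirantizes to the fricative [s]. /d/ is a stop between vowels /i/ and /e/, so it spirantizes to the fricative [z]. /p/ is a stop between vowels /e/ and /a/, so it spirantizes to the fricative [f]. /kuutaguidepaz/ → kuusaguizefaz.
Rule 4 (final i-epenthesis): the form ends in the consonant /z/, so [i] is inserted word-finally. /kuusaguizefaz/ → kuusaguizefazi.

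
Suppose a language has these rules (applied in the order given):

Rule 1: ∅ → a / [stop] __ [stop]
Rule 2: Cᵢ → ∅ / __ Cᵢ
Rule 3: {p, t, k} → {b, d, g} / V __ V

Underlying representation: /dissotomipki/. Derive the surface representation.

disodomibagi

Rule 1 (stop-cluster a-epenthesis): /p/ and /k/ form a stop–stop cluster, so [a] is inserted between them. /dissotomipki/ → dissotomipaki.
Rule 2 (degemination): /ss/ is a geminate; the first /s/ deletes. /dissotomipaki/ → disotomipaki.
Rule 3 (intervocalic voicing): /t/ is a voiceless stop between vowels /o/ and /o/, so it voices to [d]. /p/ is a voiceless stop between vowels /i/ and /a/, so it voices to [b]. /k/ is a voiceless stop between vowels /a/ and /i/, so it voices to [g]. /disotomipaki/ → disodomibagi.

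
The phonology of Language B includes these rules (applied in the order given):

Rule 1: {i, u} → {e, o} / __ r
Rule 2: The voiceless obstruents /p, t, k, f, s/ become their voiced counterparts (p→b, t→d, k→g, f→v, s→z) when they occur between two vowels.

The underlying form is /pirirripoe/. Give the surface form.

Rule 1 (pre-rhotic lowering): /i/ is a high vowel immediately before /r/, so it lowers to [e]. /i/ is a high vowel immediately before /r/, so it lowers to [e]. /pirirripoe/ → pererripoe.
Rule 2 (intervocalic voicing): /p/ is a voiceless obstruent between vowels /i/ and /o/, so it voices to [b]. /pererripoe/ → pererriboe.

pererriboe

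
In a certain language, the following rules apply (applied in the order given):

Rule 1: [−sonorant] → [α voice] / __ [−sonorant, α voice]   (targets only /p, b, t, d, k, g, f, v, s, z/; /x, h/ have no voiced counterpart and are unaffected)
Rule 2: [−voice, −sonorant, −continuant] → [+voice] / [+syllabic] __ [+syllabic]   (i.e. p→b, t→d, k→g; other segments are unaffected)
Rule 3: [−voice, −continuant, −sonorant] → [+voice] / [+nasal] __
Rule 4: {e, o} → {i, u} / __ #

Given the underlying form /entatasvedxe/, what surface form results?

Rule 1 (regressive voicing assimilation): /s/ precedes the voiced obstruent /v/, so it voices to [z] by assimilation. /d/ precedes the voiceless obstruent /x/, so it devoices to [t] by assimilation. /entatasvedxe/ → entatazvetxe.
Rule 2 (intervocalic voicing): /t/ is a voiceless stop between vowels /a/ and /a/, so it voices to [d]. /entatazvetxe/ → entadazvetxe.
Rule 3 (post-nasal voicing): /t/ is a voiceless stop immediately after the nasal /n/, so it voices to [d]. /entadazvetxe/ → endadazvetxe.
Rule 4 (final vowel raising): /e/ is a mid vowel in word-final position, so it raises to [i]. /endadazvetxe/ → endadazvetxi.

endadazvetxi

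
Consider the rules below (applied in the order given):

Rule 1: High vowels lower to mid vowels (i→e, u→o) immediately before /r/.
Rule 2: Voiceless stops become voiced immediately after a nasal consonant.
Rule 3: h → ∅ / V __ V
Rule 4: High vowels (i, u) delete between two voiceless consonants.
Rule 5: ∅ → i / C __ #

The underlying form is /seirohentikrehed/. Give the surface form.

Rule 1 (pre-rhotic lowering): /i/ is a high vowel immediately before /r/, so it lowers to [e]. /seirohentikrehed/ → seerohentikrehed.
Rule 2 (post-nasal voicing): /t/ is a voiceless stop immediately after the nasal /n/, so it voices to [d]. /seerohentikrehed/ → seerohendikrehed.
Rule 3 (intervocalic h-deletion): /h/ occurs between vowels /o/ and /e/, so it deletes. /h/ occurs between vowels /e/ and /e/, so it deletes. /seerohendikrehed/ → seeroendikreed.
Rule 4 (high vowel syncope): no segment meets the environment; /seeroendikreed/ is unchanged.
Rule 5 (final i-epenthesis): the form ends in the consonant /d/, so [i] is inserted word-finally. /seeroendikreed/ → seeroendikreedi.

seeroendikreedi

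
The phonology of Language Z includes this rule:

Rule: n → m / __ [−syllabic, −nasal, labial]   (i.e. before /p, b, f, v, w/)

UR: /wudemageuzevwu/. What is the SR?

wudemageuzevwu

No segment of /wudemageuzevwu/ meets the structural description of the rule, so the form surfaces unchanged.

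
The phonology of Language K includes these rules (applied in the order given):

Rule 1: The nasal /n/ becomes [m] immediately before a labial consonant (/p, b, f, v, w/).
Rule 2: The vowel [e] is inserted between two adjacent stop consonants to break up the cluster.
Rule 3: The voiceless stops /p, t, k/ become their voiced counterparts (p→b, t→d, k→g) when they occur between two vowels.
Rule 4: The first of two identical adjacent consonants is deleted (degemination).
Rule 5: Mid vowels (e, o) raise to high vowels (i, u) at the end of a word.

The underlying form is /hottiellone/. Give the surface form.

Rule 1 (nasal place assimilation): no segment meets the environment; /hottiellone/ is unchanged.
Rule 2 (stop-cluster e-epenthesis): /t/ and /t/ form a stop–stop cluster, so [e] is inserted between them. /hottiellone/ → hotetiellone.
Rule 3 (intervocalic voicing): /t/ is a voiceless stop between vowels /o/ and /e/, so it voices to [d]. /t/ is a voiceless stop between vowels /e/ and /i/, so it voices to [d]. /hotetiellone/ → hodediellone.
Rule 4 (degemination): /ll/ is a geminate; the first /l/ deletes. /hodediellone/ → hodedielone.
Rule 5 (final vowel raising): /e/ is a mid vowel in word-final position, so it raises to [i]. /hodedielone/ → hodedieloni.

hodedieloni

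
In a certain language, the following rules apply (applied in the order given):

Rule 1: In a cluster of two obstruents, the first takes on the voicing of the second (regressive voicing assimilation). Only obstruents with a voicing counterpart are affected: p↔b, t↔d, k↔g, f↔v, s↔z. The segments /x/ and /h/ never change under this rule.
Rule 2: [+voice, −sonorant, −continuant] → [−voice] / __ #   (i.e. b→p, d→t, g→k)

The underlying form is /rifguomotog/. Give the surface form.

rivguomotok

Rule 1 (regressive voicing assimilation): /f/ precedes the voiced obstruent /g/, so it voices to [v] by assimilation. /rifguomotog/ → rivguomotog.
Rule 2 (final devoicing): /g/ is a voiced stop in word-final position, so it devoices to [k]. /rivguomotog/ → rivguomotok.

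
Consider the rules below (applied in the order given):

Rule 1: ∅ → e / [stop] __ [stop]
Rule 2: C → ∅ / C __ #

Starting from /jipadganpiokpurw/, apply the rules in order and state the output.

jipadeganpiokepur

Rule 1 (stop-cluster e-epenthesis): /d/ and /g/ form a stop–stop cluster, so [e] is inserted between them. /k/ and /p/ form a stop–stop cluster, so [e] is inserted between them. /jipadganpiokpurw/ → jipadeganpiokepurw.
Rule 2 (final cluster simplification): /w/ is the second consonant of a word-final cluster /rw/, so it deletes. /jipadeganpiokepurw/ → jipadeganpiokepur.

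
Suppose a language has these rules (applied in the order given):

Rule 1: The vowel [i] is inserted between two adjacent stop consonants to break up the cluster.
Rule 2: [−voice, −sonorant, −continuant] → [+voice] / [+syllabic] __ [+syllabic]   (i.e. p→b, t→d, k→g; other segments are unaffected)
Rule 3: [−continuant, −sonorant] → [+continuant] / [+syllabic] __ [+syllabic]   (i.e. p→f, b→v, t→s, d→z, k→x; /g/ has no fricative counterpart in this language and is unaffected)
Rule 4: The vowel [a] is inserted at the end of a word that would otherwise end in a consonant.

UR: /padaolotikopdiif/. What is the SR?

Rule 1 (stop-cluster i-epenthesis): /p/ and /d/ form a stop–stop cluster, so [i] is inserted between them. /padaolotikopdiif/ → padaolotikopidiif.
Rule 2 (intervocalic voicing): /t/ is a voiceless stop between vowels /o/ and /i/, so it voices to [d]. /k/ is a voiceless stop between vowels /i/ and /o/, so it voices to [g]. /p/ is a voiceless stop between vowels /o/ and /i/, so it voices to [b]. /padaolotikopidiif/ → padaolodigobidiif.
Rule 3 (intervocalic spirantization): /d/ is a stop between vowels /a/ and /a/, so it spirantizes to the fricative [z]. /d/ is a stop between vowels /o/ and /i/, so it spirantizes to the fricative [z]. /b/ is a stop between vowels /o/ and /i/, so it spirantizes to the fricative [v]. /d/ is a stop between vowels /i/ and /i/, so it spirantizes to the fricative [z]. /padaolodigobidiif/ → pazaolozigoviziif.
Rule 4 (final a-epenthesis): the form ends in the consonant /f/, so [a] is inserted word-finally. /pazaolozigoviziif/ → pazaolozigoviziifa.

pazaolozigoviziifa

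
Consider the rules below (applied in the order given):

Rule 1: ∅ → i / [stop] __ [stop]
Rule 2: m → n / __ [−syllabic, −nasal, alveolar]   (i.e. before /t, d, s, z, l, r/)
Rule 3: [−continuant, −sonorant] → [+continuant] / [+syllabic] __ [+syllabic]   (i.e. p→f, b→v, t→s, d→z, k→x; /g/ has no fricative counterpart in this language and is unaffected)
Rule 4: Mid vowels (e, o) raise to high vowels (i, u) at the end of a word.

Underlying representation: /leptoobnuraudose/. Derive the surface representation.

Rule 1 (stop-cluster i-epenthesis): /p/ and /t/ form a stop–stop cluster, so [i] is inserted between them. /leptoobnuraudose/ → lepitoobnuraudose.
Rule 2 (nasal place assimilation): no segment meets the environment; /lepitoobnuraudose/ is unchanged.
Rule 3 (intervocalic spirantization): /p/ is a stop between vowels /e/ and /i/, so it spirantizes to the fricative [f]. /t/ is a stop between vowels /i/ and /o/, so it spirantizes to the fricative [s]. /d/ is a stop between vowels /u/ and /o/, so it spirantizes to the fricative [z]. /lepitoobnuraudose/ → lefisoobnurauzose.
Rule 4 (final vowel raising): /e/ is a mid vowel in word-final position, so it raises to [i]. /lefisoobnurauzose/ → lefisoobnurauzosi.

lefisoobnurauzosi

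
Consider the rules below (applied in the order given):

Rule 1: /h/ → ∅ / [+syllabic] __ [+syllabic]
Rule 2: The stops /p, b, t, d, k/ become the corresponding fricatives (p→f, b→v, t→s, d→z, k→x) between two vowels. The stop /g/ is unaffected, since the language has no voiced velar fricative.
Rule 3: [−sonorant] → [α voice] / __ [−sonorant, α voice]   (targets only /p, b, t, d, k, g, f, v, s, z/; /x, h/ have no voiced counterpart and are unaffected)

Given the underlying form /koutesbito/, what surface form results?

kousezbiso

Rule 1 (intervocalic h-deletion): no segment meets the environment; /koutesbito/ is unchanged.
Rule 2 (intervocalic spirantization): /t/ is a stop between vowels /u/ and /e/, so it spirantizes to the fricative [s]. /t/ is a stop between vowels /i/ and /o/, so it spirantizes to the fricative [s]. /koutesbito/ → kousesbiso.
Rule 3 (regressive voicing assimilation): /s/ precedes the voiced obstruent /b/, so it voices to [z] by assimilation. /kousesbiso/ → kousezbiso.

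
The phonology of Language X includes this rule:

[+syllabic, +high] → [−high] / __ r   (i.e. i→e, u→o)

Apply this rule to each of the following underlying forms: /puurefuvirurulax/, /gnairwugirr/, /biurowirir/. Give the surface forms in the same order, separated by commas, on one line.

/puurefuvirurulax/: /u/ is a high vowel immediately before /r/, so it lowers to [o]. /i/ is a high vowel immediately before /r/, so it lowers to [e]. /u/ is a high vowel immediately before /r/, so it lowers to [o]. → [puorefuverorulax].
/gnairwugirr/: /i/ is a high vowel immediately before /r/, so it lowers to [e]. /i/ is a high vowel immediately before /r/, so it lowers to [e]. → [gnaerwugerr].
/biurowirir/: /u/ is a high vowel immediately before /r/, so it lowers to [o]. /i/ is a high vowel immediately before /r/, so it lowers to [e]. /i/ is a high vowel immediately before /r/, so it lowers to [e]. → [biorowerer].

puorefuverorulax, gnaerwugerr, biorowerer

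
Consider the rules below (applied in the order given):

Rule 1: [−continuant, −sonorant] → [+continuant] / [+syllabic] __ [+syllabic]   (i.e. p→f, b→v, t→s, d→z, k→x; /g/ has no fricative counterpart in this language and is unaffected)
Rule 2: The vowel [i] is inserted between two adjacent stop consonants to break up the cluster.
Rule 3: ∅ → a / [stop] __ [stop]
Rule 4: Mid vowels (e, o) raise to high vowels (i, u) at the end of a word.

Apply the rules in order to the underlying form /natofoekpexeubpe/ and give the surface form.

nasofoekipexeubipi

Rule 1 (intervocalic spirantization): /t/ is a stop between vowels /a/ and /o/, so it spirantizes to the fricative [s]. /natofoekpexeubpe/ → nasofoekpexeubpe.
Rule 2 (stop-cluster i-epenthesis): /k/ and /p/ form a stop–stop cluster, so [i] is inserted between them. /b/ and /p/ form a stop–stop cluster, so [i] is inserted between them. /nasofoekpexeubpe/ → nasofoekipexeubipe.
Rule 3 (stop-cluster a-epenthesis): no segment meets the environment; /nasofoekipexeubipe/ is unchanged.
Rule 4 (final vowel raising): /e/ is a mid vowel in word-final position, so it raises to [i]. /nasofoekipexeubipe/ → nasofoekipexeubipi.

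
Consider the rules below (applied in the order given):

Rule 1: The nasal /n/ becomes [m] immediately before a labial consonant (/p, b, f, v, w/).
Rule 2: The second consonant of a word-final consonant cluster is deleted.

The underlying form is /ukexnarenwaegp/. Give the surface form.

ukexnaremwaeg

Rule 1 (nasal place assimilation): /n/ precedes the labial consonant /w/, so it assimilates in place to [m]. /ukexnarenwaegp/ → ukexnaremwaegp.
Rule 2 (final cluster simplification): /p/ is the second consonant of a word-final cluster /gp/, so it deletes. /ukexnaremwaegp/ → ukexnaremwaeg.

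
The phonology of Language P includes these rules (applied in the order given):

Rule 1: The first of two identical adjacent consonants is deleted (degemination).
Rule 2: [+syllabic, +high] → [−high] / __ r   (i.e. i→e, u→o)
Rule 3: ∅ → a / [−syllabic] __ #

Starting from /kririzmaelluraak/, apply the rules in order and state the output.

Rule 1 (degemination): /ll/ is a geminate; the first /l/ deletes. /kririzmaelluraak/ → kririzmaeluraak.
Rule 2 (pre-rhotic lowering): /i/ is a high vowel immediately before /r/, so it lowers to [e]. /u/ is a high vowel immediately before /r/, so it lowers to [o]. /kririzmaeluraak/ → krerizmaeloraak.
Rule 3 (final a-epenthesis): the form ends in the consonant /k/, so [a] is inserted word-finally. /krerizmaeloraak/ → krerizmaeloraaka.

krerizmaeloraaka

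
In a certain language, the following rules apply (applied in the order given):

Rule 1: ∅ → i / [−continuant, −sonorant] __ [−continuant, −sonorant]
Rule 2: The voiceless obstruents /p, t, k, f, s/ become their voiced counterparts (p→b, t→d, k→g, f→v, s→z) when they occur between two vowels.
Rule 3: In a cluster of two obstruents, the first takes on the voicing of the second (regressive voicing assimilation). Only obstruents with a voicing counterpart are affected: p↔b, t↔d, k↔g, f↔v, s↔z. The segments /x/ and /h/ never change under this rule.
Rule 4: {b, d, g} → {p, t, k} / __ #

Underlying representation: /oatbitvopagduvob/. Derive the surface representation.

Rule 1 (stop-cluster i-epenthesis): /t/ and /b/ form a stop–stop cluster, so [i] is inserted between them. /g/ and /d/ form a stop–stop cluster, so [i] is inserted between them. /oatbitvopagduvob/ → oatibitvopagiduvob.
Rule 2 (intervocalic voicing): /t/ is a voiceless obstruent between vowels /a/ and /i/, so it voices to [d]. /p/ is a voiceless obstruent between vowels /o/ and /a/, so it voices to [b]. /oatibitvopagiduvob/ → oadibitvobagiduvob.
Rule 3 (regressive voicing assimilation): /t/ precedes the voiced obstruent /v/, so it voices to [d] by assimilation. /oadibitvobagiduvob/ → oadibidvobagiduvob.
Rule 4 (final devoicing): /b/ is a voiced stop in word-final position, so it devoices to [p]. /oadibidvobagiduvob/ → oadibidvobagiduvop.

oadibidvobagiduvop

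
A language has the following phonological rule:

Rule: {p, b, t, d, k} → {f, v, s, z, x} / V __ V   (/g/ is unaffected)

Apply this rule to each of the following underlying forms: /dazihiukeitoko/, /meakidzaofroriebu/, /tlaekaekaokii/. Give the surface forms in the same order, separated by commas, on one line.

/dazihiukeitoko/: /k/ is a stop between vowels /u/ and /e/, so it spirantizes to the fricative [x]. /t/ is a stop between vowels /i/ and /o/, so it spirantizes to the fricative [s]. /k/ is a stop between vowels /o/ and /o/, so it spirantizes to the fricative [x]. → [dazihiuxeisoxo].
/meakidzaofroriebu/: /k/ is a stop between vowels /a/ and /i/, so it spirantizes to the fricative [x]. /b/ is a stop between vowels /e/ and /u/, so it spirantizes to the fricative [v]. → [meaxidzaofrorievu].
/tlaekaekaokii/: /k/ is a stop between vowels /e/ and /a/, so it spirantizes to the fricative [x]. /k/ is a stop between vowels /e/ and /a/, so it spirantizes to the fricative [x]. /k/ is a stop between vowels /o/ and /i/, so it spirantizes to the fricative [x]. → [tlaexaexaoxii].

dazihiuxeisoxo, meaxidzaofrorievu, tlaexaexaoxii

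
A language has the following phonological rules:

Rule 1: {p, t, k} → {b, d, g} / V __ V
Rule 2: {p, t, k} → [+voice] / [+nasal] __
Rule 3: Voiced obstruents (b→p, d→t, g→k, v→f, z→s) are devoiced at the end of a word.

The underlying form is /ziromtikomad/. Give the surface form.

Rule 1 (intervocalic voicing): /k/ is a voiceless stop between vowels /i/ and /o/, so it voices to [g]. /ziromtikomad/ → ziromtigomad.
Rule 2 (post-nasal voicing): /t/ is a voiceless stop immediately after the nasal /m/, so it voices to [d]. /ziromtigomad/ → ziromdigomad.
Rule 3 (final devoicing): /d/ is a voiced obstruent in word-final position, so it devoices to [t]. /ziromdigomad/ → ziromdigomat.

ziromdigomat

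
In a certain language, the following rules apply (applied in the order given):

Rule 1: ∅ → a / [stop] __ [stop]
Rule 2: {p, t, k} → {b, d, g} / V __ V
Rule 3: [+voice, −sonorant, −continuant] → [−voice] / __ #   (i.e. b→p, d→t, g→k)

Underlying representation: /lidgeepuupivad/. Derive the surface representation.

lidageebuubivat

Rule 1 (stop-cluster a-epenthesis): /d/ and /g/ form a stop–stop cluster, so [a] is inserted between them. /lidgeepuupivad/ → lidageepuupivad.
Rule 2 (intervocalic voicing): /p/ is a voiceless stop between vowels /e/ and /u/, so it voices to [b]. /p/ is a voiceless stop between vowels /u/ and /i/, so it voices to [b]. /lidageepuupivad/ → lidageebuubivad.
Rule 3 (final devoicing): /d/ is a voiced stop in word-final position, so it devoices to [t]. /lidageebuubivad/ → lidageebuubivat.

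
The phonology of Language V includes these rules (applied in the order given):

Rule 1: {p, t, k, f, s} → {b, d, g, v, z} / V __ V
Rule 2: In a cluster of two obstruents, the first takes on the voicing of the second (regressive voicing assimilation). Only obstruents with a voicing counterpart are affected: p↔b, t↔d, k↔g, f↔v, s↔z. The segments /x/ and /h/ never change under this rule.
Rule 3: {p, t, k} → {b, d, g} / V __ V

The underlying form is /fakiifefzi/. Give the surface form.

fagiivevzi

Rule 1 (intervocalic voicing): /k/ is a voiceless obstruent between vowels /a/ and /i/, so it voices to [g]. /f/ is a voiceless obstruent between vowels /i/ and /e/, so it voices to [v]. /fakiifefzi/ → fagiivefzi.
Rule 2 (regressive voicing assimilation): /f/ precedes the voiced obstruent /z/, so it voices to [v] by assimilation. /fagiivefzi/ → fagiivevzi.
Rule 3 (intervocalic voicing): no segment meets the environment; /fagiivevzi/ is unchanged.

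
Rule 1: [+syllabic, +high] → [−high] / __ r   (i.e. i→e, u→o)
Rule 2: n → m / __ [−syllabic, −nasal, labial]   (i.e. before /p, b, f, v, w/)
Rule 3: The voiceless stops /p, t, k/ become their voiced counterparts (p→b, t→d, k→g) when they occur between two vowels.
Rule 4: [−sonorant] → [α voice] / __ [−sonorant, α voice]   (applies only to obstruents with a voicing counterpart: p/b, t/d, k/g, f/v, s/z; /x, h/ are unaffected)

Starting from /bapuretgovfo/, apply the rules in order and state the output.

Rule 1 (pre-rhotic lowering): /u/ is a high vowel immediately before /r/, so it lowers to [o]. /bapuretgovfo/ → baporetgovfo.
Rule 2 (nasal place assimilation): no segment meets the environment; /baporetgovfo/ is unchanged.
Rule 3 (intervocalic voicing): /p/ is a voiceless stop between vowels /a/ and /o/, so it voices to [b]. /baporetgovfo/ → baboretgovfo.
Rule 4 (regressive voicing assimilation): /t/ precedes the voiced obstruent /g/, so it voices to [d] by assimilation. /v/ precedes the voiceless obstruent /f/, so it devoices to [f] by assimilation. /baboretgovfo/ → baboredgoffo.

baboredgoffo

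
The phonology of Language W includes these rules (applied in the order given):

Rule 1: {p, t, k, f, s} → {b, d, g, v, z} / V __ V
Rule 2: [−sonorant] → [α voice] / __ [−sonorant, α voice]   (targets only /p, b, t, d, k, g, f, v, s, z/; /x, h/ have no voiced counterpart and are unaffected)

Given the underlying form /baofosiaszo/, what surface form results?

Rule 1 (intervocalic voicing): /f/ is a voiceless obstruent between vowels /o/ and /o/, so it voices to [v]. /s/ is a voiceless obstruent between vowels /o/ and /i/, so it voices to [z]. /baofosiaszo/ → baovoziaszo.
Rule 2 (regressive voicing assimilation): /s/ precedes the voiced obstruent /z/, so it voices to [z] by assimilation. /baovoziaszo/ → baovoziazzo.

baovoziazzo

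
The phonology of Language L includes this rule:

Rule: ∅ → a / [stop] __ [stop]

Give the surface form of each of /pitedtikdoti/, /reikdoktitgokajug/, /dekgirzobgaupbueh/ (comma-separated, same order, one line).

pitedatikadoti, reikadokatitagokajug, dekagirzobagaupabueh

/pitedtikdoti/: /d/ and /t/ form a stop–stop cluster, so [a] is inserted between them. /k/ and /d/ form a stop–stop cluster, so [a] is inserted between them. → [pitedatikadoti].
/reikdoktitgokajug/: /k/ and /d/ form a stop–stop cluster, so [a] is inserted between them. /k/ and /t/ form a stop–stop cluster, so [a] is inserted between them. /t/ and /g/ form a stop–stop cluster, so [a] is inserted between them. → [reikadokatitagokajug].
/dekgirzobgaupbueh/: /k/ and /g/ form a stop–stop cluster, so [a] is inserted between them. /b/ and /g/ form a stop–stop cluster, so [a] is inserted between them. /p/ and /b/ form a stop–stop cluster, so [a] is inserted between them. → [dekagirzobagaupabueh].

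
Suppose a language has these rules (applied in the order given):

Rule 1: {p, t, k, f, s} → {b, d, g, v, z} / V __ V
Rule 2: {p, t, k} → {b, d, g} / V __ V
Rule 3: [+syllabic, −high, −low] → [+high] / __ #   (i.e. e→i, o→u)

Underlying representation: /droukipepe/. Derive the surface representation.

drougibebi

Rule 1 (intervocalic voicing): /k/ is a voiceless obstruent between vowels /u/ and /i/, so it voices to [g]. /p/ is a voiceless obstruent between vowels /i/ and /e/, so it voices to [b]. /p/ is a voiceless obstruent between vowels /e/ and /e/, so it voices to [b]. /droukipepe/ → drougibebe.
Rule 2 (intervocalic voicing): no segment meets the environment; /drougibebe/ is unchanged.
Rule 3 (final vowel raising): /e/ is a mid vowel in word-final position, so it raises to [i]. /drougibebe/ → drougibebi.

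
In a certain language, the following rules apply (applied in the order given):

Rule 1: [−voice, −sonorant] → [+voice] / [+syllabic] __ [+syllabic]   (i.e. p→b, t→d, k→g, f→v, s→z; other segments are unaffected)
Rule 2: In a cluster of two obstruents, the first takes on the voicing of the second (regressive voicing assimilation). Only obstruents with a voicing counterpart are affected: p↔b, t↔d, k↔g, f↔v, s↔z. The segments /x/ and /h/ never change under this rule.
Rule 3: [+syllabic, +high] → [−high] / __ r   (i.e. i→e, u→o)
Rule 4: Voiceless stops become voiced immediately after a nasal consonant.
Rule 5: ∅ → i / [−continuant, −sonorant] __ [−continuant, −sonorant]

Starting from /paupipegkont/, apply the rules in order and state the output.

paubibekikond

Rule 1 (intervocalic voicing): /p/ is a voiceless obstruent between vowels /u/ and /i/, so it voices to [b]. /p/ is a voiceless obstruent between vowels /i/ and /e/, so it voices to [b]. /paupipegkont/ → paubibegkont.
Rule 2 (regressive voicing assimilation): /g/ precedes the voiceless obstruent /k/, so it devoices to [k] by assimilation. /paubibegkont/ → paubibekkont.
Rule 3 (pre-rhotic lowering): no segment meets the environment; /paubibekkont/ is unchanged.
Rule 4 (post-nasal voicing): /t/ is a voiceless stop immediately after the nasal /n/, so it voices to [d]. /paubibekkont/ → paubibekkond.
Rule 5 (stop-cluster i-epenthesis): /k/ and /k/ form a stop–stop cluster, so [i] is inserted between them. /paubibekkond/ → paubibekikond.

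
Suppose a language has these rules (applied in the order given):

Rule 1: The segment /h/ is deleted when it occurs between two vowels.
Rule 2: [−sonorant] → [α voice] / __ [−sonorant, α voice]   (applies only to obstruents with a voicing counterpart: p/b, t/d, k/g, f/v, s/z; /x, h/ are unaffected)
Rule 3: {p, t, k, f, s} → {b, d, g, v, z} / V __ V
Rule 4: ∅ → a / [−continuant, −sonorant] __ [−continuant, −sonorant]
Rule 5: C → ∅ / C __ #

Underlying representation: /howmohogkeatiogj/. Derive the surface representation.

howmookakeadiog

Rule 1 (intervocalic h-deletion): /h/ occurs between vowels /o/ and /o/, so it deletes. /howmohogkeatiogj/ → howmoogkeatiogj.
Rule 2 (regressive voicing assimilation): /g/ precedes the voiceless obstruent /k/, so it devoices to [k] by assimilation. /howmoogkeatiogj/ → howmookkeatiogj.
Rule 3 (intervocalic voicing): /t/ is a voiceless obstruent between vowels /a/ and /i/, so it voices to [d]. /howmookkeatiogj/ → howmookkeadiogj.
Rule 4 (stop-cluster a-epenthesis): /k/ and /k/ form a stop–stop cluster, so [a] is inserted between them. /howmookkeadiogj/ → howmookakeadiogj.
Rule 5 (final cluster simplification): /j/ is the second consonant of a word-final cluster /gj/, so it deletes. /howmookakeadiogj/ → howmookakeadiog.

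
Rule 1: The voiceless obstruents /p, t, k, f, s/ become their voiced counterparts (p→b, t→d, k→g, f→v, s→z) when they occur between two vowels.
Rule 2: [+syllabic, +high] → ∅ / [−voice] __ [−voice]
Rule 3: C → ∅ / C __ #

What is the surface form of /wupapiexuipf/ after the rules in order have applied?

Rule 1 (intervocalic voicing): /p/ is a voiceless obstruent between vowels /u/ and /a/, so it voices to [b]. /p/ is a voiceless obstruent between vowels /a/ and /i/, so it voices to [b]. /wupapiexuipf/ → wubabiexuipf.
Rule 2 (high vowel syncope): no segment meets the environment; /wubabiexuipf/ is unchanged.
Rule 3 (final cluster simplification): /f/ is the second consonant of a word-final cluster /pf/, so it deletes. /wubabiexuipf/ → wubabiexuip.

wubabiexuip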